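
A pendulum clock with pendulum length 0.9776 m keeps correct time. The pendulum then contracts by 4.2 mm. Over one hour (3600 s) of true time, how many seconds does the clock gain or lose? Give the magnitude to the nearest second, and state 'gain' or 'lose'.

T ∝ √L, so T'/T = √(0.97340/0.9776) = 0.997850.
In 3600 s of true time the clock registers 3600/0.997850 = 3607.8 s, so it gains 8 s.

gain 8 s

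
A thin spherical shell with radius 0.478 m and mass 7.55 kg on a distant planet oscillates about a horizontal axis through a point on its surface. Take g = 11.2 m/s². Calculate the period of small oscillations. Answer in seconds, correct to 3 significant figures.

I_cm = (2/3)mr² = 1.150 kg·m². The pivot is at distance d = 0.478 m from the centre of mass.
By the parallel-axis theorem, I = I_cm + md² = 1.150 + 1.725 = 2.875 kg·m².
T = 2π√(I/(mgd)) = 2π√(2.875/(7.55 × 11.2 × 0.478)) = 1.68 s.

1.68 s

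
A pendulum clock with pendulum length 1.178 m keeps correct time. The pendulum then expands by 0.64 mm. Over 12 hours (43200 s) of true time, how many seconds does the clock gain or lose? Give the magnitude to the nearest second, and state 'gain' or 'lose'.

lose 12 s

T ∝ √L, so T'/T = √(1.17864/1.178) = 1.00027.
In 43200 s of true time the clock registers 43200/1.00027 = 43188.3 s, so it loses 12 s.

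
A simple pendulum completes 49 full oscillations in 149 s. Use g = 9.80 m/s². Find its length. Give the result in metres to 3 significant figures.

2.30 m

T = 149/49 = 3.041 s.
From T = 2π√(L/g), L = gT²/(4π²) = 9.80 × 3.041²/(4π²) = 2.30 m.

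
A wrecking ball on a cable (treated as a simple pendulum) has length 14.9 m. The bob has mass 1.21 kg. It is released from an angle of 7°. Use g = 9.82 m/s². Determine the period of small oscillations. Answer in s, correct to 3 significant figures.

T = 2π√(L/g) = 2π√(14.9/9.82) = 2π × 1.232 = 7.74 s.

7.74 s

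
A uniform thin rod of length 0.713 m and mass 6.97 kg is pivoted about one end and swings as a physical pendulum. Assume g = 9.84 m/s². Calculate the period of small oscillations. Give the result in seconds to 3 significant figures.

1.38 s

For a physical pendulum T = 2π√(I/(mgd)), with d = 0.3565 m from pivot to centre of mass.
I_cm = mL²/12 = 6.97 × 0.713²/12 = 0.2953 kg·m²; I = I_cm + md² = 0.2953 + 6.97 × 0.3565² = 1.181 kg·m².
T = 2π√(1.181/(6.97 × 9.84 × 0.3565)) = 1.38 s.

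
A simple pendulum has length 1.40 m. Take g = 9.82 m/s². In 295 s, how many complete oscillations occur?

124

T = 2π√(L/g) = 2π√(1.40/9.82) = 2.372 s.
Number of complete oscillations = ⌊295/2.372⌋ = ⌊124.3⌋ = 124.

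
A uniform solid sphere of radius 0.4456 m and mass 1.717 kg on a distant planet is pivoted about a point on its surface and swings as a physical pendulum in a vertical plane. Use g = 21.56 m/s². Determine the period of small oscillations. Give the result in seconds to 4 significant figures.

I_cm = (2/5)mr² = 0.13637 kg·m². The pivot is at distance d = 0.4456 m from the centre of mass.
By the parallel-axis theorem, I = I_cm + md² = 0.13637 + 0.34093 = 0.47730 kg·m².
T = 2π√(I/(mgd)) = 2π√(0.47730/(1.717 × 21.56 × 0.4456)) = 1.069 s.

1.069 s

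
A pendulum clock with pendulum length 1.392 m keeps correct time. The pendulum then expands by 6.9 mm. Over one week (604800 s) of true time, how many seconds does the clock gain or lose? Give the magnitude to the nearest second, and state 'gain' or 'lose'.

lose 1493 s

T ∝ √L, so T'/T = √(1.39890/1.392) = 1.00248.
In 604800 s of true time the clock registers 604800/1.00248 = 603306.6 s, so it loses 1493 s.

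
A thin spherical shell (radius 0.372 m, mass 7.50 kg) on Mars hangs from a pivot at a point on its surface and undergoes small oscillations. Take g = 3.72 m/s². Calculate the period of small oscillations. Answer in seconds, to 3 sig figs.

2.57 s

I_cm = (2/3)mr² = 0.6919 kg·m². The pivot is at distance d = 0.372 m from the centre of mass.
By the parallel-axis theorem, I = I_cm + md² = 0.6919 + 1.038 = 1.730 kg·m².
T = 2π√(I/(mgd)) = 2π√(1.730/(7.50 × 3.72 × 0.372)) = 2.57 s.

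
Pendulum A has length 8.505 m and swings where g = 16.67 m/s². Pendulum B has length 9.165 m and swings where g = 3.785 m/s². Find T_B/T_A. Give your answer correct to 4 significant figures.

T = 2π√(L/g), so T_B/T_A = √((L_B/g_B)/(L_A/g_A)) = √((9.165/3.785)/(8.505/16.67)) = 2.179.

2.179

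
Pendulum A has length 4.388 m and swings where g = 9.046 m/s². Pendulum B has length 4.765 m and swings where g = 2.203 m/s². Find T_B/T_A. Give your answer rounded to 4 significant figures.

2.112

T = 2π√(L/g), so T_B/T_A = √((L_B/g_B)/(L_A/g_A)) = √((4.765/2.203)/(4.388/9.046)) = 2.112.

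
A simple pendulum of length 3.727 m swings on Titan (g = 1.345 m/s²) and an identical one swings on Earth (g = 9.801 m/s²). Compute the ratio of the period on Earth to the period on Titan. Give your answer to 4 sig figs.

T ∝ 1/√g, so T₂/T₁ = √(g₁/g₂) = √(1.345/9.801) = 0.3704.

0.3704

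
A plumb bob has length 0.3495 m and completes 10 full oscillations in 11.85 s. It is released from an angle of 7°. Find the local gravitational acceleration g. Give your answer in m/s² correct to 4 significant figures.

T = 11.85/10 = 1.1850 s.
From T = 2π√(L/g), g = 4π²L/T² = 4π² × 0.3495/1.1850² = 9.826 m/s².

9.826 m/s²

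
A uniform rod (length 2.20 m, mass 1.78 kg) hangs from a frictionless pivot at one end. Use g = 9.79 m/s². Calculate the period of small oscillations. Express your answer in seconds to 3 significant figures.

For a physical pendulum T = 2π√(I/(mgd)), with d = 1.100 m from pivot to centre of mass.
I_cm = mL²/12 = 1.78 × 2.20²/12 = 0.7179 kg·m²; I = I_cm + md² = 0.7179 + 1.78 × 1.100² = 2.872 kg·m².
T = 2π√(2.872/(1.78 × 9.79 × 1.100)) = 2.43 s.

2.43 s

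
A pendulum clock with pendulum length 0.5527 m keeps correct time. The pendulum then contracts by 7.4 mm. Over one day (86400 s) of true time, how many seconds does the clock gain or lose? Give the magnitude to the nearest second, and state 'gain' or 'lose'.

T ∝ √L, so T'/T = √(0.54530/0.5527) = 0.993283.
In 86400 s of true time the clock registers 86400/0.993283 = 86984.3 s, so it gains 584 s.

gain 584 s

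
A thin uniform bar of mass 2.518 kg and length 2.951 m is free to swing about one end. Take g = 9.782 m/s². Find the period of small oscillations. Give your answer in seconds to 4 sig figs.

For a physical pendulum T = 2π√(I/(mgd)), with d = 1.4755 m from pivot to centre of mass.
I_cm = mL²/12 = 2.518 × 2.951²/12 = 1.8273 kg·m²; I = I_cm + md² = 1.8273 + 2.518 × 1.4755² = 7.3093 kg·m².
T = 2π√(7.3093/(2.518 × 9.782 × 1.4755)) = 2.818 s.

2.818 s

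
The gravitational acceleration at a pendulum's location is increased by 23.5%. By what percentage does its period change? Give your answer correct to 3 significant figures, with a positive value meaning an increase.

-10.0%

T ∝ 1/√g, so T'/T = 1/√(1.235) = 0.8998.
Percentage change in T = (0.8998 − 1) × 100% = -10.0%.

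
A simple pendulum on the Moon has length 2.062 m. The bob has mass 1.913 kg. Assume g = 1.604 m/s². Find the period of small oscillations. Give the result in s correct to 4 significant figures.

T = 2π√(L/g) = 2π√(2.062/1.604) = 2π × 1.1338 = 7.124 s.

7.124 s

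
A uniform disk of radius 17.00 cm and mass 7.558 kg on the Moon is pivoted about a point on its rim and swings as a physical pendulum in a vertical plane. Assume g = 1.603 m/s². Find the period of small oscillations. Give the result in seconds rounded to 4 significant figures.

I_cm = ½mr² = 0.10921 kg·m². The pivot is at distance d = 0.1700 m from the centre of mass.
By the parallel-axis theorem, I = I_cm + md² = 0.10921 + 0.21843 = 0.32764 kg·m².
T = 2π√(I/(mgd)) = 2π√(0.32764/(7.558 × 1.603 × 0.1700)) = 2.506 s.

2.506 s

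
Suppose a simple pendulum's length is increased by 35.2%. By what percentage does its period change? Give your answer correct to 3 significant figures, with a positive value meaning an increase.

T ∝ √L, so T'/T = √(1.352) = 1.163.
Percentage change in T = (1.163 − 1) × 100% = 16.3%.

16.3%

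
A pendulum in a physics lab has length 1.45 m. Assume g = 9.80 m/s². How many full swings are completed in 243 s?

100

T = 2π√(L/g) = 2π√(1.45/9.80) = 2.417 s.
Number of complete oscillations = ⌊243/2.417⌋ = ⌊100.5⌋ = 100.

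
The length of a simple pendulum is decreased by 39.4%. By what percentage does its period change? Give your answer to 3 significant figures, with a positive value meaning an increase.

-22.2%

T ∝ √L, so T'/T = √(0.6060) = 0.7785.
Percentage change in T = (0.7785 − 1) × 100% = -22.2%.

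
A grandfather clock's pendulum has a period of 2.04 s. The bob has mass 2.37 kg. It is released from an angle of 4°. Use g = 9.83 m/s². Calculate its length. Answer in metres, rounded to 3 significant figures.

1.04 m

From T = 2π√(L/g), L = gT²/(4π²) = 9.83 × 2.040²/(4π²) = 1.04 m.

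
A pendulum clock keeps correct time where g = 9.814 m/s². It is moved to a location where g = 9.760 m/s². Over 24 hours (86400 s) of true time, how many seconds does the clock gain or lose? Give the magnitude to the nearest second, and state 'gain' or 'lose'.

The clock's period scales as T ∝ 1/√g, so T'/T = √(9.814/9.760) = 1.00276.
In 86400 s of true time the clock registers 86400/1.00276 = 86162.0 s, so it loses 238 s.

lose 238 s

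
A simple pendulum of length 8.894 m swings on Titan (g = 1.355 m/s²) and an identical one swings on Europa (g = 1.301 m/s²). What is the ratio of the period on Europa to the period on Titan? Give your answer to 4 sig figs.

T ∝ 1/√g, so T₂/T₁ = √(g₁/g₂) = √(1.355/1.301) = 1.021.

1.021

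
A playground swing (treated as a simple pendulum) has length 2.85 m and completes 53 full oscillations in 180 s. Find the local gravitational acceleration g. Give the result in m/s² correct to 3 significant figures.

T = 180/53 = 3.396 s.
From T = 2π√(L/g), g = 4π²L/T² = 4π² × 2.85/3.396² = 9.75 m/s².

9.75 m/s²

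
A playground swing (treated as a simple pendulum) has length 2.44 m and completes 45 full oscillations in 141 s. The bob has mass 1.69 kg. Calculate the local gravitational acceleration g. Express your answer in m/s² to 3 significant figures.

T = 141/45 = 3.133 s.
From T = 2π√(L/g), g = 4π²L/T² = 4π² × 2.44/3.133² = 9.81 m/s².

9.81 m/s²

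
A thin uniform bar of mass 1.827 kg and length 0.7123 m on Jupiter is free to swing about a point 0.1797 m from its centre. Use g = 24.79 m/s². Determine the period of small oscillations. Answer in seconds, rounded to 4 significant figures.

For a physical pendulum T = 2π√(I/(mgd)), with d = 0.17970 m from pivot to centre of mass.
I_cm = mL²/12 = 1.827 × 0.7123²/12 = 0.077247 kg·m²; I = I_cm + md² = 0.077247 + 1.827 × 0.17970² = 0.13624 kg·m².
T = 2π√(0.13624/(1.827 × 24.79 × 0.17970)) = 0.8129 s.

0.8129 s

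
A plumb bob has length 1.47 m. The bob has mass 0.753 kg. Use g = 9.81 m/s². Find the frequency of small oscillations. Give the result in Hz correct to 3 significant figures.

T = 2π√(L/g) = 2π√(1.47/9.81) = 2.432 s, so f = 1/T = 0.411 Hz.

0.411 Hz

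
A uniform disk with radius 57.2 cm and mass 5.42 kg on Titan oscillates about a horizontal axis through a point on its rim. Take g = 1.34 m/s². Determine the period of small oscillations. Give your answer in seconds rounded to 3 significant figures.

5.03 s

I_cm = ½mr² = 0.8867 kg·m². The pivot is at distance d = 0.572 m from the centre of mass.
By the parallel-axis theorem, I = I_cm + md² = 0.8867 + 1.773 = 2.660 kg·m².
T = 2π√(I/(mgd)) = 2π√(2.660/(5.42 × 1.34 × 0.572)) = 5.03 s.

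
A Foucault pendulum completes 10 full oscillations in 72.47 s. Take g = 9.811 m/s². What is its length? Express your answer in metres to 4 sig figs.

13.05 m

T = 72.47/10 = 7.2470 s.
From T = 2π√(L/g), L = gT²/(4π²) = 9.811 × 7.2470²/(4π²) = 13.05 m.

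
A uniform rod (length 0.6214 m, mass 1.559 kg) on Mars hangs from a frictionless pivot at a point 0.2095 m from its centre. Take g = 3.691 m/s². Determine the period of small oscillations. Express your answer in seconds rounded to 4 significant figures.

1.971 s

For a physical pendulum T = 2π√(I/(mgd)), with d = 0.20950 m from pivot to centre of mass.
I_cm = mL²/12 = 1.559 × 0.6214²/12 = 0.050166 kg·m²; I = I_cm + md² = 0.050166 + 1.559 × 0.20950² = 0.11859 kg·m².
T = 2π√(0.11859/(1.559 × 3.691 × 0.20950)) = 1.971 s.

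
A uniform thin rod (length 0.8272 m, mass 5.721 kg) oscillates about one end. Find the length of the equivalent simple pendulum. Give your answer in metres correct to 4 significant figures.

0.5515 m

The equivalent simple-pendulum length is L_eq = I/(md), where I is about the pivot and d = 0.41360 m.
I_cm = (1/12)mL² = 0.32622 kg·m², so I = I_cm + md² = 0.32622 + 0.97866 = 1.3049 kg·m².
L_eq = 1.3049/(5.721 × 0.41360) = 0.5515 m.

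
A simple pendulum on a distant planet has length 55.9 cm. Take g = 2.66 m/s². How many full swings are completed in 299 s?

103

T = 2π√(L/g) = 2π√(0.559/2.66) = 2.880 s.
Number of complete oscillations = ⌊299/2.880⌋ = ⌊103.8⌋ = 103.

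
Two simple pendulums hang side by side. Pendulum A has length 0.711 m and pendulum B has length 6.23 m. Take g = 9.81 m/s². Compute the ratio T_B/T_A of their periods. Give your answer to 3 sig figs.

T ∝ √L, so T_B/T_A = √(L_B/L_A) = √(6.23/0.711) = 2.96.

2.96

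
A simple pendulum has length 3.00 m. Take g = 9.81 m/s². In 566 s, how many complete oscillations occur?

162

T = 2π√(L/g) = 2π√(3.00/9.81) = 3.475 s.
Number of complete oscillations = ⌊566/3.475⌋ = ⌊162.9⌋ = 162.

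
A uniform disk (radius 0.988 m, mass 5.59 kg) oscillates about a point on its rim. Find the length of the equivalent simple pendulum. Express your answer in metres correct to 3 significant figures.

The equivalent simple-pendulum length is L_eq = I/(md), where I is about the pivot and d = 0.9880 m.
I_cm = ½mR² = 2.728 kg·m², so I = I_cm + md² = 2.728 + 5.457 = 8.185 kg·m².
L_eq = 8.185/(5.59 × 0.9880) = 1.48 m.

1.48 m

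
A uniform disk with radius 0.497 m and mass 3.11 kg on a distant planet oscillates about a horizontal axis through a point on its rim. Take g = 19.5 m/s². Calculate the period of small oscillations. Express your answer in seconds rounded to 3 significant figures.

1.23 s

I_cm = ½mr² = 0.3841 kg·m². The pivot is at distance d = 0.497 m from the centre of mass.
By the parallel-axis theorem, I = I_cm + md² = 0.3841 + 0.7682 = 1.152 kg·m².
T = 2π√(I/(mgd)) = 2π√(1.152/(3.11 × 19.5 × 0.497)) = 1.23 s.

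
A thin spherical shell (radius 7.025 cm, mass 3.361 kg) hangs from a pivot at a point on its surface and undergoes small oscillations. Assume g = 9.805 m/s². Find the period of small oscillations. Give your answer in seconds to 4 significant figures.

0.6866 s

I_cm = (2/3)mr² = 0.011058 kg·m². The pivot is at distance d = 0.07025 m from the centre of mass.
By the parallel-axis theorem, I = I_cm + md² = 0.011058 + 0.016587 = 0.027645 kg·m².
T = 2π√(I/(mgd)) = 2π√(0.027645/(3.361 × 9.805 × 0.07025)) = 0.6866 s.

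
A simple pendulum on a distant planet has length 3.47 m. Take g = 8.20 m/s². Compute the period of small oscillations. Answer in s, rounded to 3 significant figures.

T = 2π√(L/g) = 2π√(3.47/8.20) = 2π × 0.6505 = 4.09 s.

4.09 s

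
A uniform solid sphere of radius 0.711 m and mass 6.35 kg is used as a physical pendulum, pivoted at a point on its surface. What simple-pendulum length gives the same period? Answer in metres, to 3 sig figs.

The equivalent simple-pendulum length is L_eq = I/(md), where I is about the pivot and d = 0.7110 m.
I_cm = (2/5)mR² = 1.284 kg·m², so I = I_cm + md² = 1.284 + 3.210 = 4.494 kg·m².
L_eq = 4.494/(6.35 × 0.7110) = 0.995 m.

0.995 m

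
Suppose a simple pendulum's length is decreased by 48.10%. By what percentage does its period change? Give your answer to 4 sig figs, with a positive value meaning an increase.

-27.96%

T ∝ √L, so T'/T = √(0.51900) = 0.72042.
Percentage change in T = (0.72042 − 1) × 100% = -27.96%.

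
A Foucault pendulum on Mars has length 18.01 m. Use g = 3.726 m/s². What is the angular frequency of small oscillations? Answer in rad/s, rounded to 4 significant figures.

ω = √(g/L) = √(3.726/18.01) = 0.4548 rad/s.

0.4548 rad/s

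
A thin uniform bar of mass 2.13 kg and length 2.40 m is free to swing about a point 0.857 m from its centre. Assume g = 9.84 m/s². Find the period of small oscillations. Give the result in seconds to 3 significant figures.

For a physical pendulum T = 2π√(I/(mgd)), with d = 0.8570 m from pivot to centre of mass.
I_cm = mL²/12 = 2.13 × 2.40²/12 = 1.022 kg·m²; I = I_cm + md² = 1.022 + 2.13 × 0.8570² = 2.587 kg·m².
T = 2π√(2.587/(2.13 × 9.84 × 0.8570)) = 2.38 s.

2.38 s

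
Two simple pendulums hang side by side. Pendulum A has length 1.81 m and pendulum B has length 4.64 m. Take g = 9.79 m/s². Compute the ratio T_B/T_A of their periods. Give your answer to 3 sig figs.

T ∝ √L, so T_B/T_A = √(L_B/L_A) = √(4.64/1.81) = 1.60.

1.60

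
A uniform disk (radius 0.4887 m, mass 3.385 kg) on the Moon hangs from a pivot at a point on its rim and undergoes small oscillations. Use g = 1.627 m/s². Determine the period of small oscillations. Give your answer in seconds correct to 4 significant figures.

I_cm = ½mr² = 0.40422 kg·m². The pivot is at distance d = 0.4887 m from the centre of mass.
By the parallel-axis theorem, I = I_cm + md² = 0.40422 + 0.80843 = 1.2126 kg·m².
T = 2π√(I/(mgd)) = 2π√(1.2126/(3.385 × 1.627 × 0.4887)) = 4.217 s.

4.217 s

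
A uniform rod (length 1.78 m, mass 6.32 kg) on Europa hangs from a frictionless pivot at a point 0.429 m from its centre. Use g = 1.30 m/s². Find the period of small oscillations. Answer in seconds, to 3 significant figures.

For a physical pendulum T = 2π√(I/(mgd)), with d = 0.4290 m from pivot to centre of mass.
I_cm = mL²/12 = 6.32 × 1.78²/12 = 1.669 kg·m²; I = I_cm + md² = 1.669 + 6.32 × 0.4290² = 2.832 kg·m².
T = 2π√(2.832/(6.32 × 1.30 × 0.4290)) = 5.63 s.

5.63 s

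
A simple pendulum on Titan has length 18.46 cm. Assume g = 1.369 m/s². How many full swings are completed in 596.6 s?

258

T = 2π√(L/g) = 2π√(0.1846/1.369) = 2.3072 s.
Number of complete oscillations = ⌊596.6/2.3072⌋ = ⌊258.58⌋ = 258.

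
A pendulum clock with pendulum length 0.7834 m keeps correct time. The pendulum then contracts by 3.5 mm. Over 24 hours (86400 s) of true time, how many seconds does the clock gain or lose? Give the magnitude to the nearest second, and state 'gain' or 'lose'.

T ∝ √L, so T'/T = √(0.77990/0.7834) = 0.997764.
In 86400 s of true time the clock registers 86400/0.997764 = 86593.7 s, so it gains 194 s.

gain 194 s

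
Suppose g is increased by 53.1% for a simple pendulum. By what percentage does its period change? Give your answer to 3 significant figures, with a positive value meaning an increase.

-19.2%

T ∝ 1/√g, so T'/T = 1/√(1.531) = 0.8082.
Percentage change in T = (0.8082 − 1) × 100% = -19.2%.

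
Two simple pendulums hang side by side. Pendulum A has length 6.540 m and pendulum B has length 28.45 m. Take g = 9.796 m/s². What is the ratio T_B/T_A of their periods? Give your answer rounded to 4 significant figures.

2.086

T ∝ √L, so T_B/T_A = √(L_B/L_A) = √(28.45/6.540) = 2.086.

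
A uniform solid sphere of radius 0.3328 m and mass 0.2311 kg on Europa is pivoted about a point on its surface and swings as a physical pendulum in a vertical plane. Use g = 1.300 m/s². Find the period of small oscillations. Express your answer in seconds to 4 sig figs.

I_cm = (2/5)mr² = 0.010238 kg·m². The pivot is at distance d = 0.3328 m from the centre of mass.
By the parallel-axis theorem, I = I_cm + md² = 0.010238 + 0.025596 = 0.035834 kg·m².
T = 2π√(I/(mgd)) = 2π√(0.035834/(0.2311 × 1.300 × 0.3328)) = 3.762 s.

3.762 s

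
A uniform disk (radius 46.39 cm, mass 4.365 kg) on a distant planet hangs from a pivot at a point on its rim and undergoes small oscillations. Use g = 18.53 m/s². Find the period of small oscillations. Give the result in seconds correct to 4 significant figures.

1.218 s

I_cm = ½mr² = 0.46968 kg·m². The pivot is at distance d = 0.4639 m from the centre of mass.
By the parallel-axis theorem, I = I_cm + md² = 0.46968 + 0.93936 = 1.4090 kg·m².
T = 2π√(I/(mgd)) = 2π√(1.4090/(4.365 × 18.53 × 0.4639)) = 1.218 s.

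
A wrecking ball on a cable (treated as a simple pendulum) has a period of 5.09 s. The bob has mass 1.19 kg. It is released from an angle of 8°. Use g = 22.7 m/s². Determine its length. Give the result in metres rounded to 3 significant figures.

14.9 m

From T = 2π√(L/g), L = gT²/(4π²) = 22.7 × 5.090²/(4π²) = 14.9 m.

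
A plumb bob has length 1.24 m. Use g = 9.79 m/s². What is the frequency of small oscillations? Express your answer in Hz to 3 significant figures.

0.447 Hz

T = 2π√(L/g) = 2π√(1.24/9.79) = 2.236 s, so f = 1/T = 0.447 Hz.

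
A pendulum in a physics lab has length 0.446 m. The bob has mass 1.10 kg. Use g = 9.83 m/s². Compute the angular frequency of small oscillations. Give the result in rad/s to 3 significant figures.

4.69 rad/s

ω = √(g/L) = √(9.83/0.446) = 4.69 rad/s.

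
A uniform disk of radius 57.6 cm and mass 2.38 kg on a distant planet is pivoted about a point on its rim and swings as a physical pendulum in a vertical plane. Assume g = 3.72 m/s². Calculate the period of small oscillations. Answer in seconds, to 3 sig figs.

I_cm = ½mr² = 0.3948 kg·m². The pivot is at distance d = 0.576 m from the centre of mass.
By the parallel-axis theorem, I = I_cm + md² = 0.3948 + 0.7896 = 1.184 kg·m².
T = 2π√(I/(mgd)) = 2π√(1.184/(2.38 × 3.72 × 0.576)) = 3.03 s.

3.03 s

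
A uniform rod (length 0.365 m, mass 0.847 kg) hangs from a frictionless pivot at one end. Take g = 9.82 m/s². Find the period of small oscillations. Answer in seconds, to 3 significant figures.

0.989 s

For a physical pendulum T = 2π√(I/(mgd)), with d = 0.1825 m from pivot to centre of mass.
I_cm = mL²/12 = 0.847 × 0.365²/12 = 0.009403 kg·m²; I = I_cm + md² = 0.009403 + 0.847 × 0.1825² = 0.03761 kg·m².
T = 2π√(0.03761/(0.847 × 9.82 × 0.1825)) = 0.989 s.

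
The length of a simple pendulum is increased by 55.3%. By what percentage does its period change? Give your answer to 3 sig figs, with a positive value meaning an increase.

T ∝ √L, so T'/T = √(1.553) = 1.246.
Percentage change in T = (1.246 − 1) × 100% = 24.6%.

24.6%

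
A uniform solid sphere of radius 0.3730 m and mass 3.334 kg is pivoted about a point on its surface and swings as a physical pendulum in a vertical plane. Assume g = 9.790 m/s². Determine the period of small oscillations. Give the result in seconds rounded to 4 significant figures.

I_cm = (2/5)mr² = 0.18554 kg·m². The pivot is at distance d = 0.3730 m from the centre of mass.
By the parallel-axis theorem, I = I_cm + md² = 0.18554 + 0.46386 = 0.64940 kg·m².
T = 2π√(I/(mgd)) = 2π√(0.64940/(3.334 × 9.790 × 0.3730)) = 1.451 s.

1.451 s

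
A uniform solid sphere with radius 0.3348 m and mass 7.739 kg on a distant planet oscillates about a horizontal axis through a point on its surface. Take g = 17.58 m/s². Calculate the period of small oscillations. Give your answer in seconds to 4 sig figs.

1.026 s

I_cm = (2/5)mr² = 0.34699 kg·m². The pivot is at distance d = 0.3348 m from the centre of mass.
By the parallel-axis theorem, I = I_cm + md² = 0.34699 + 0.86747 = 1.2145 kg·m².
T = 2π√(I/(mgd)) = 2π√(1.2145/(7.739 × 17.58 × 0.3348)) = 1.026 s.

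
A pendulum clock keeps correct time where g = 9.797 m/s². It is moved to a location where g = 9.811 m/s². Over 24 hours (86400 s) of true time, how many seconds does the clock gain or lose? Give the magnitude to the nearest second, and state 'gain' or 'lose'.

The clock's period scales as T ∝ 1/√g, so T'/T = √(9.797/9.811) = 0.999286.
In 86400 s of true time the clock registers 86400/0.999286 = 86461.7 s, so it gains 62 s.

gain 62 s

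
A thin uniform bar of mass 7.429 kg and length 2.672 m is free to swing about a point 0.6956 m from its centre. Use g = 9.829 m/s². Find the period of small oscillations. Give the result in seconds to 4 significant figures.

2.496 s

For a physical pendulum T = 2π√(I/(mgd)), with d = 0.69560 m from pivot to centre of mass.
I_cm = mL²/12 = 7.429 × 2.672²/12 = 4.4200 kg·m²; I = I_cm + md² = 4.4200 + 7.429 × 0.69560² = 8.0146 kg·m².
T = 2π√(8.0146/(7.429 × 9.829 × 0.69560)) = 2.496 s.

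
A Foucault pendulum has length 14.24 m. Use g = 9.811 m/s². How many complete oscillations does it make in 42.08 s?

5

T = 2π√(L/g) = 2π√(14.24/9.811) = 7.5697 s.
Number of complete oscillations = ⌊42.08/7.5697⌋ = ⌊5.5590⌋ = 5.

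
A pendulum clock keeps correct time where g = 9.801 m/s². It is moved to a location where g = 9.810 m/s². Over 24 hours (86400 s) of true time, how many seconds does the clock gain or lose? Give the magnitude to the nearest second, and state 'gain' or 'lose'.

gain 40 s

The clock's period scales as T ∝ 1/√g, so T'/T = √(9.801/9.810) = 0.999541.
In 86400 s of true time the clock registers 86400/0.999541 = 86439.7 s, so it gains 40 s.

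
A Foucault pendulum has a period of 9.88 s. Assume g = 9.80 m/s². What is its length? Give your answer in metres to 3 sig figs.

From T = 2π√(L/g), L = gT²/(4π²) = 9.80 × 9.880²/(4π²) = 24.2 m.

24.2 m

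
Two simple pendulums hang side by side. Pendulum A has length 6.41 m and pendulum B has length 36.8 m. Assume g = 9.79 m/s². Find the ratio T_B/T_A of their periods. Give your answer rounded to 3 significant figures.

2.40

T ∝ √L, so T_B/T_A = √(L_B/L_A) = √(36.8/6.41) = 2.40.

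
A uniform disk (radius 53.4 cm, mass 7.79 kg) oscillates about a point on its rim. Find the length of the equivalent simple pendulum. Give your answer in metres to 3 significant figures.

0.801 m

The equivalent simple-pendulum length is L_eq = I/(md), where I is about the pivot and d = 0.5340 m.
I_cm = ½mR² = 1.111 kg·m², so I = I_cm + md² = 1.111 + 2.221 = 3.332 kg·m².
L_eq = 3.332/(7.79 × 0.5340) = 0.801 m.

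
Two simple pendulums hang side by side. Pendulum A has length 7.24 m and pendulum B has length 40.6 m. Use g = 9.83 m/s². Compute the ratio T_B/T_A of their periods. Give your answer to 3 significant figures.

T ∝ √L, so T_B/T_A = √(L_B/L_A) = √(40.6/7.24) = 2.37.

2.37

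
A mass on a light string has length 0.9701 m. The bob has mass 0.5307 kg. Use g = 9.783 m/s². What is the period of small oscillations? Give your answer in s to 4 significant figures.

1.979 s

T = 2π√(L/g) = 2π√(0.9701/9.783) = 2π × 0.31490 = 1.979 s.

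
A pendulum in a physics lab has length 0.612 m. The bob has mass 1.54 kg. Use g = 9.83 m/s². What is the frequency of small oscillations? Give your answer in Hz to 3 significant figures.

0.638 Hz

T = 2π√(L/g) = 2π√(0.612/9.83) = 1.568 s, so f = 1/T = 0.638 Hz.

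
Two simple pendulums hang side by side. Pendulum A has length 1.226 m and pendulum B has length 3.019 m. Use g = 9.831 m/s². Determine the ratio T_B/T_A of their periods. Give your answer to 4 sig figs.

1.569

T ∝ √L, so T_B/T_A = √(L_B/L_A) = √(3.019/1.226) = 1.569.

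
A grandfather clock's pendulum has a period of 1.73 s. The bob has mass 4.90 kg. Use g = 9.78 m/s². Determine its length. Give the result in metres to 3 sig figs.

0.741 m

From T = 2π√(L/g), L = gT²/(4π²) = 9.78 × 1.730²/(4π²) = 0.741 m.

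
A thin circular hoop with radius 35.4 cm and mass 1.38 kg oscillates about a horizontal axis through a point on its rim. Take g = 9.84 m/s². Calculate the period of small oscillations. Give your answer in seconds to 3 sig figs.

1.69 s

I_cm = mr² = 0.1729 kg·m². The pivot is at distance d = 0.354 m from the centre of mass.
By the parallel-axis theorem, I = I_cm + md² = 0.1729 + 0.1729 = 0.3459 kg·m².
T = 2π√(I/(mgd)) = 2π√(0.3459/(1.38 × 9.84 × 0.354)) = 1.69 s.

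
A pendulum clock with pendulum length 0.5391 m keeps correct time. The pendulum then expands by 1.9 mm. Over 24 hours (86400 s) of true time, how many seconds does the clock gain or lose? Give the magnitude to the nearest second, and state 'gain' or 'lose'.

T ∝ √L, so T'/T = √(0.54100/0.5391) = 1.00176.
In 86400 s of true time the clock registers 86400/1.00176 = 86248.1 s, so it loses 152 s.

lose 152 s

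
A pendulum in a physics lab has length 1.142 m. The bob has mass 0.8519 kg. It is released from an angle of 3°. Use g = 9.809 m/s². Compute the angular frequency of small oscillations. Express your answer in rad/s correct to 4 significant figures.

ω = √(g/L) = √(9.809/1.142) = 2.931 rad/s.

2.931 rad/s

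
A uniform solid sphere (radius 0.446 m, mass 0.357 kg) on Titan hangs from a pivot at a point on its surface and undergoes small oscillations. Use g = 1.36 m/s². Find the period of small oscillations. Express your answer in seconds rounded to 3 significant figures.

I_cm = (2/5)mr² = 0.02841 kg·m². The pivot is at distance d = 0.446 m from the centre of mass.
By the parallel-axis theorem, I = I_cm + md² = 0.02841 + 0.07101 = 0.09942 kg·m².
T = 2π√(I/(mgd)) = 2π√(0.09942/(0.357 × 1.36 × 0.446)) = 4.26 s.

4.26 s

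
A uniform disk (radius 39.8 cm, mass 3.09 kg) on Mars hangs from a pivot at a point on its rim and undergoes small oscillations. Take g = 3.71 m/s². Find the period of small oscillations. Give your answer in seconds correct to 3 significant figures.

2.52 s

I_cm = ½mr² = 0.2447 kg·m². The pivot is at distance d = 0.398 m from the centre of mass.
By the parallel-axis theorem, I = I_cm + md² = 0.2447 + 0.4895 = 0.7342 kg·m².
T = 2π√(I/(mgd)) = 2π√(0.7342/(3.09 × 3.71 × 0.398)) = 2.52 s.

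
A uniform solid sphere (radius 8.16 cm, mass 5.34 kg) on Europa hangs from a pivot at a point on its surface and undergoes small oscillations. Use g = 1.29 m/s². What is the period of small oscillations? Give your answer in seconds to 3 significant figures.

I_cm = (2/5)mr² = 0.01422 kg·m². The pivot is at distance d = 0.0816 m from the centre of mass.
By the parallel-axis theorem, I = I_cm + md² = 0.01422 + 0.03556 = 0.04978 kg·m².
T = 2π√(I/(mgd)) = 2π√(0.04978/(5.34 × 1.29 × 0.0816)) = 1.87 s.

1.87 s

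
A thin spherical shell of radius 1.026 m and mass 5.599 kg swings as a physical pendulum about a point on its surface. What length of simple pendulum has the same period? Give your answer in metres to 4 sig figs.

1.710 m

The equivalent simple-pendulum length is L_eq = I/(md), where I is about the pivot and d = 1.0260 m.
I_cm = (2/3)mR² = 3.9293 kg·m², so I = I_cm + md² = 3.9293 + 5.8939 = 9.8232 kg·m².
L_eq = 9.8232/(5.599 × 1.0260) = 1.710 m.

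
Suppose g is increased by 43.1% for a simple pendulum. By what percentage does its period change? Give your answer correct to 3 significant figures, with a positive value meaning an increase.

T ∝ 1/√g, so T'/T = 1/√(1.431) = 0.8359.
Percentage change in T = (0.8359 − 1) × 100% = -16.4%.

-16.4%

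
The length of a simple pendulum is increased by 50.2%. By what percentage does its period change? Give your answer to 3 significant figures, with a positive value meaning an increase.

T ∝ √L, so T'/T = √(1.502) = 1.226.
Percentage change in T = (1.226 − 1) × 100% = 22.6%.

22.6%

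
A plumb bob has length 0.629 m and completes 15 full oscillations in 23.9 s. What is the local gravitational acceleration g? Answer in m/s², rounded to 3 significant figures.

9.78 m/s²

T = 23.9/15 = 1.593 s.
From T = 2π√(L/g), g = 4π²L/T² = 4π² × 0.629/1.593² = 9.78 m/s².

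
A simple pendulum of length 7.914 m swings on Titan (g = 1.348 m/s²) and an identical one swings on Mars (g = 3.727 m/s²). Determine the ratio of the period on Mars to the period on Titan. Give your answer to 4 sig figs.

0.6014

T ∝ 1/√g, so T₂/T₁ = √(g₁/g₂) = √(1.348/3.727) = 0.6014.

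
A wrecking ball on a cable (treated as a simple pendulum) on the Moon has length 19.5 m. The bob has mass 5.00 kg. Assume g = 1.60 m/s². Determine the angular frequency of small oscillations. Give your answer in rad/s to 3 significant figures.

0.286 rad/s

ω = √(g/L) = √(1.60/19.5) = 0.286 rad/s.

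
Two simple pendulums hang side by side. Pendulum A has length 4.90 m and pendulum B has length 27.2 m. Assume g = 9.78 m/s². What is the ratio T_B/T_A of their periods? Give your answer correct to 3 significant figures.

T ∝ √L, so T_B/T_A = √(L_B/L_A) = √(27.2/4.90) = 2.36.

2.36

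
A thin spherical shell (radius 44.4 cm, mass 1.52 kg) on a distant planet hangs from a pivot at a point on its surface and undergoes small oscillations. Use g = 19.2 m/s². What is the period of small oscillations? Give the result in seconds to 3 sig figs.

I_cm = (2/3)mr² = 0.1998 kg·m². The pivot is at distance d = 0.444 m from the centre of mass.
By the parallel-axis theorem, I = I_cm + md² = 0.1998 + 0.2996 = 0.4994 kg·m².
T = 2π√(I/(mgd)) = 2π√(0.4994/(1.52 × 19.2 × 0.444)) = 1.23 s.

1.23 s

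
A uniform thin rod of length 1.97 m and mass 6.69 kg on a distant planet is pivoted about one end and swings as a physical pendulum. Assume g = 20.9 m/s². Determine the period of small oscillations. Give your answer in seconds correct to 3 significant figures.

1.58 s

For a physical pendulum T = 2π√(I/(mgd)), with d = 0.9850 m from pivot to centre of mass.
I_cm = mL²/12 = 6.69 × 1.97²/12 = 2.164 kg·m²; I = I_cm + md² = 2.164 + 6.69 × 0.9850² = 8.654 kg·m².
T = 2π√(8.654/(6.69 × 20.9 × 0.9850)) = 1.58 s.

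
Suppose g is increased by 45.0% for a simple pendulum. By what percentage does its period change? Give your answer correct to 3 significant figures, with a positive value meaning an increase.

-17.0%

T ∝ 1/√g, so T'/T = 1/√(1.450) = 0.8305.
Percentage change in T = (0.8305 − 1) × 100% = -17.0%.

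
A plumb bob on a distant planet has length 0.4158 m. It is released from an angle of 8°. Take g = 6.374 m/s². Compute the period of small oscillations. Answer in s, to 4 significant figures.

1.605 s

T = 2π√(L/g) = 2π√(0.4158/6.374) = 2π × 0.25541 = 1.605 s.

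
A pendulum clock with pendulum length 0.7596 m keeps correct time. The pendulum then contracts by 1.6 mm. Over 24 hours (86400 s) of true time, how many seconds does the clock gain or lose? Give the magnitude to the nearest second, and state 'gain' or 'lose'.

gain 91 s

T ∝ √L, so T'/T = √(0.75800/0.7596) = 0.998946.
In 86400 s of true time the clock registers 86400/0.998946 = 86491.1 s, so it gains 91 s.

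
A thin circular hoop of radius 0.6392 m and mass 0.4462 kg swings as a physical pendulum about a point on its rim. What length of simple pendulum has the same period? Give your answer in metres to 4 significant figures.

1.278 m

The equivalent simple-pendulum length is L_eq = I/(md), where I is about the pivot and d = 0.63920 m.
I_cm = mR² = 0.18231 kg·m², so I = I_cm + md² = 0.18231 + 0.18231 = 0.36461 kg·m².
L_eq = 0.36461/(0.4462 × 0.63920) = 1.278 m.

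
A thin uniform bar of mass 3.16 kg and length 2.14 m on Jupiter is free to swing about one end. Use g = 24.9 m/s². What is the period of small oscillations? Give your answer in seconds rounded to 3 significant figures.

For a physical pendulum T = 2π√(I/(mgd)), with d = 1.070 m from pivot to centre of mass.
I_cm = mL²/12 = 3.16 × 2.14²/12 = 1.206 kg·m²; I = I_cm + md² = 1.206 + 3.16 × 1.070² = 4.824 kg·m².
T = 2π√(4.824/(3.16 × 24.9 × 1.070)) = 1.50 s.

1.50 s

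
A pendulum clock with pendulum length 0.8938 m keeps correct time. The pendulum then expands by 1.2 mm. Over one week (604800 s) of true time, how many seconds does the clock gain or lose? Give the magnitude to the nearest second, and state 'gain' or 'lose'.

T ∝ √L, so T'/T = √(0.89500/0.8938) = 1.00067.
In 604800 s of true time the clock registers 604800/1.00067 = 604394.4 s, so it loses 406 s.

lose 406 s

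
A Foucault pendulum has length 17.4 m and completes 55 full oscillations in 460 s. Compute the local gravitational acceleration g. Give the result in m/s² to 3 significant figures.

9.82 m/s²

T = 460/55 = 8.364 s.
From T = 2π√(L/g), g = 4π²L/T² = 4π² × 17.4/8.364² = 9.82 m/s².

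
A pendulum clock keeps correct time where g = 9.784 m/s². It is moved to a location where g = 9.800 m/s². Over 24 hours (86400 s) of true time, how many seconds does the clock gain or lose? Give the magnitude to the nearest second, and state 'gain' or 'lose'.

gain 71 s

The clock's period scales as T ∝ 1/√g, so T'/T = √(9.784/9.800) = 0.999183.
In 86400 s of true time the clock registers 86400/0.999183 = 86470.6 s, so it gains 71 s.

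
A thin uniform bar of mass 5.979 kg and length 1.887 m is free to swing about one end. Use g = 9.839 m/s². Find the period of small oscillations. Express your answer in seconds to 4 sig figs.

For a physical pendulum T = 2π√(I/(mgd)), with d = 0.94350 m from pivot to centre of mass.
I_cm = mL²/12 = 5.979 × 1.887²/12 = 1.7742 kg·m²; I = I_cm + md² = 1.7742 + 5.979 × 0.94350² = 7.0966 kg·m².
T = 2π√(7.0966/(5.979 × 9.839 × 0.94350)) = 2.247 s.

2.247 s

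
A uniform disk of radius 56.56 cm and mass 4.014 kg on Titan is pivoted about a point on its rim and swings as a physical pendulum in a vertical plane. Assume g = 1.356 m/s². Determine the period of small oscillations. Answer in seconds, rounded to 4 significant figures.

4.970 s

I_cm = ½mr² = 0.64205 kg·m². The pivot is at distance d = 0.5656 m from the centre of mass.
By the parallel-axis theorem, I = I_cm + md² = 0.64205 + 1.2841 = 1.9261 kg·m².
T = 2π√(I/(mgd)) = 2π√(1.9261/(4.014 × 1.356 × 0.5656)) = 4.970 s.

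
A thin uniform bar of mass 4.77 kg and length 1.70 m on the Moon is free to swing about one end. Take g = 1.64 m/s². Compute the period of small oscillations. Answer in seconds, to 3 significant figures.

For a physical pendulum T = 2π√(I/(mgd)), with d = 0.8500 m from pivot to centre of mass.
I_cm = mL²/12 = 4.77 × 1.70²/12 = 1.149 kg·m²; I = I_cm + md² = 1.149 + 4.77 × 0.8500² = 4.595 kg·m².
T = 2π√(4.595/(4.77 × 1.64 × 0.8500)) = 5.22 s.

5.22 s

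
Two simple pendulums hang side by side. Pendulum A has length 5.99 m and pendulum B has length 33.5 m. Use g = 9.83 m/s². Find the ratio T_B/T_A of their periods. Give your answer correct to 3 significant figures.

T ∝ √L, so T_B/T_A = √(L_B/L_A) = √(33.5/5.99) = 2.36.

2.36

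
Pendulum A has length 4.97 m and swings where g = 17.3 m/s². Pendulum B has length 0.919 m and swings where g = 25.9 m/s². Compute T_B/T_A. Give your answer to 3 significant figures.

0.351

T = 2π√(L/g), so T_B/T_A = √((L_B/g_B)/(L_A/g_A)) = √((0.919/25.9)/(4.97/17.3)) = 0.351.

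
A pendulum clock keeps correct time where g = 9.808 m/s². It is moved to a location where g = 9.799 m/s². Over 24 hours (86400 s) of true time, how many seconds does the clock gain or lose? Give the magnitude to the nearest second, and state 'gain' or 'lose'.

lose 40 s

The clock's period scales as T ∝ 1/√g, so T'/T = √(9.808/9.799) = 1.00046.
In 86400 s of true time the clock registers 86400/1.00046 = 86360.3 s, so it loses 40 s.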